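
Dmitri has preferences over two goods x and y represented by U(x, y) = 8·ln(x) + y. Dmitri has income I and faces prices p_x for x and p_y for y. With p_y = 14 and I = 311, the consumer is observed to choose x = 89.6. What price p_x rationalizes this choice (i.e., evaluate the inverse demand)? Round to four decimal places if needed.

Set MRS = p_x/p_y: (8/x)/1 = p_x/p_y.
So x*(p_x,p_y) = 8·p_y/p_x, independent of income; and y* = (I − 8·p_y)/p_y.
Set x* = 89.6 in the demand function and solve for p_x: p_x = 1.25.

p_x = 1.25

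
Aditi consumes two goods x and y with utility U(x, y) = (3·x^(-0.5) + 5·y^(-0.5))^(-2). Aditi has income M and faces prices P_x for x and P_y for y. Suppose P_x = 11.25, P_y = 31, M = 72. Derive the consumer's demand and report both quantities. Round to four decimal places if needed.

MU_x ∝ 3·x^(-1.5), MU_y ∝ 5·y^(-1.5), so MRS = (3/5)·(y/x)^(1.5) = P_x/P_y.
Hence y/x = ((5/3)·P_x/P_y)^(1/(1.5)), i.e. raised to the 2/3 power.
With the ratio pinned down, the budget gives x* = M/(P_x + P_y·(y/x)) and y* = (y/x)·x*.
Numerically y/x = 0.715198, so x* = 72/(11.25 + 31·0.715198) = 2.1543 and y* = 0.715198·2.1543 = 1.5408.

x* = 2.1543, y* = 1.5408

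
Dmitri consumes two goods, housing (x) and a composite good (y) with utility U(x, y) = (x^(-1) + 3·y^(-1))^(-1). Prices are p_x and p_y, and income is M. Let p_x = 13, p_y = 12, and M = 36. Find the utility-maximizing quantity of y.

From the CES first-order condition, (1/3)·(y/x)^(2) = p_x/p_y.
Hence y/x = (3·p_x/p_y)^(1/(2)), i.e. raised to the 0.5 power.
With the ratio pinned down, the budget gives x* = M/(p_x + p_y·(y/x)) and y* = (y/x)·x*.
Numerically y/x = 1.802776, so x* = 36/(13 + 12·1.802776) = 1.0395 and y* = 1.802776·1.0395 = 1.8739.

y* = 1.8739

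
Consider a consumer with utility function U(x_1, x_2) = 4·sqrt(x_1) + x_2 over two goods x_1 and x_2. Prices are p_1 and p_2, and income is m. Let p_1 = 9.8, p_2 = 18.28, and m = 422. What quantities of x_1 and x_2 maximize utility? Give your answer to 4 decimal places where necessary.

Utility is quasi-linear in x_2; the FOC for x_1 is 2/√x_1 = p_1/p_2.
Solve: √x_1 = 2·p_2/p_1, so x_1*(p_1,p_2) = (2·p_2/p_1)², and x_2* = (m − p_1·x_1*)/p_2.
Plugging in: x_1* = (2·18.28/9.8)² = 13.9175, x_2* = 15.6241.

x_1* = 13.9175, x_2* = 15.6241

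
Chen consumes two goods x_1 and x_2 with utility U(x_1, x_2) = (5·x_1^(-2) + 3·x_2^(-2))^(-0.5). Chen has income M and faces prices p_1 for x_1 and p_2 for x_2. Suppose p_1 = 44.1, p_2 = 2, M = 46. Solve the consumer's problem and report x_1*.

x_1* = 0.942

MU_x_1 ∝ 5·x_1^(-3), MU_x_2 ∝ 3·x_2^(-3), so MRS = (5/3)·(x_2/x_1)^(3) = p_1/p_2.
Solve for the ratio: x_2/x_1 = [(3/5)·p_1/p_2]^(1/3).
With the ratio pinned down, the budget gives x_1* = M/(p_1 + p_2·(x_2/x_1)) and x_2* = (x_2/x_1)·x_1*.
Numerically x_2/x_1 = 2.365121, so x_1* = 46/(44.1 + 2·2.365121) = 0.942.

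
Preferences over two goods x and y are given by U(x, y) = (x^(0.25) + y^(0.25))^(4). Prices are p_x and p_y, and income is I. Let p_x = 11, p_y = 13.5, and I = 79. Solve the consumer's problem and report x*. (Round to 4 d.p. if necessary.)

From the CES first-order condition, (y/x)^(0.75) = p_x/p_y.
Hence y/x = (p_x/p_y)^(1/(0.75)), i.e. raised to the 4/3 power.
With the ratio pinned down, the budget gives x* = I/(p_x + p_y·(y/x)) and y* = (y/x)·x*.
Numerically y/x = 0.761048, so x* = 79/(11 + 13.5·0.761048) = 3.7134.

x* = 3.7134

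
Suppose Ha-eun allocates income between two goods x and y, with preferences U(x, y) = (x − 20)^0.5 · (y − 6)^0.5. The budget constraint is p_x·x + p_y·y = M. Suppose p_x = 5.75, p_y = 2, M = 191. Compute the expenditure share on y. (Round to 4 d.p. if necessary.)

Substituting into the budget: x* = 20 + 0.5·(M − 20·p_x − 6·p_y)/p_x, and y* = 6 + 0.5·(…)/p_y.
Discretionary income = 191 − 20·5.75 − 6·2 = 64; x* = 20 + 0.5·64/5.75 = 25.5652; y* = 6 + 0.5·64/2 = 22.
Expenditure on y: 2·22 = 44; share = 0.2304.

share on y = 0.2304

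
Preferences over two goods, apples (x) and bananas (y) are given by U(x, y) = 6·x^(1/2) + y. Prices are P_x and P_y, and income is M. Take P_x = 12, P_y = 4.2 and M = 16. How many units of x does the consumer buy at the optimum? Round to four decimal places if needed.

MU_x = 3/√x, MU_y = 1. Tangency: 3/√x = P_x/P_y.
Solve: √x = 3·P_y/P_x, so x*(P_x,P_y) = (3·P_y/P_x)², and y* = (M − P_x·x*)/P_y.
Plugging in: x* = (3·4.2/12)² = 1.1025.

x* = 1.1025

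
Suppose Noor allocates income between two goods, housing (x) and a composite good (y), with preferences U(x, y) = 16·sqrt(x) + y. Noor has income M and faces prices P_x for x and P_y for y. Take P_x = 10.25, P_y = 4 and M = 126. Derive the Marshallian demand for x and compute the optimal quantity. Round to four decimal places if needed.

Thus x* = (8·P_y/P_x)² — independent of M — with the rest of income spent on y.
Plugging in: x* = (8·4/10.25)² = 9.7466.

x* = 9.7466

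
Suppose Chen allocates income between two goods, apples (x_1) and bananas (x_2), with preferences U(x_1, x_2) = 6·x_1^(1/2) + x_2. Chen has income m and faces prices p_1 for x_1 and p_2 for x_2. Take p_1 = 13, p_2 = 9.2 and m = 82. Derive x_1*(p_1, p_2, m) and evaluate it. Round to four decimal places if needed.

x_1* = 4.5075

Set MRS = p_1/p_2: 3·x_1^(−1/2) = p_1/p_2.
Solve: √x_1 = 3·p_2/p_1, so x_1*(p_1,p_2) = (3·p_2/p_1)², and x_2* = (m − p_1·x_1*)/p_2.
Plugging in: x_1* = (3·9.2/13)² = 4.5075.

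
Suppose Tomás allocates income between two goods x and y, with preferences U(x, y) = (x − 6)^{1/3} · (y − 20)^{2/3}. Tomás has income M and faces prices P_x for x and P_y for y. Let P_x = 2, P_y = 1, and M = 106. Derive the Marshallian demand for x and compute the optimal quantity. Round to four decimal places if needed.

x* = 18.3333

Discretionary income = 106 − 6·2 − 20·1 = 74; x* = 6 + 1/3·74/2 = 18.3333.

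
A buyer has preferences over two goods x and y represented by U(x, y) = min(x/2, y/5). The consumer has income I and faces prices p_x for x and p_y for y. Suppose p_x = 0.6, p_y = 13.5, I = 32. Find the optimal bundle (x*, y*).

x* = 0.9316, y* = 2.329

With perfect complements, no substitution: consume in ratio x:y = 2:5.
Budget: p_x·x + p_y·(5/2)·x = I, so (2·p_x + 5·p_y)·x = 2·I.
Demand: x*(p_x,p_y,I) = 2·I/(2·p_x + 5·p_y), y* = 5·I/(2·p_x + 5·p_y).
Here 2·0.6 + 5·13.5 = 68.7, giving x* = 0.9316 and y* = 2.329.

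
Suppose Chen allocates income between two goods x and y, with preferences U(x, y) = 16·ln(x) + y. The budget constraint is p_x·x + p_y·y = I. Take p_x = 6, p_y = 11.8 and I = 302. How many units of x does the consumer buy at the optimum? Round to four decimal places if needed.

Set MRS = p_x/p_y: (16/x)/1 = p_x/p_y.
So x*(p_x,p_y) = 16·p_y/p_x, independent of income; and y* = (I − 16·p_y)/p_y.
At the given prices: x* = 16·11.8/6 = 31.4667.

x* = 31.4667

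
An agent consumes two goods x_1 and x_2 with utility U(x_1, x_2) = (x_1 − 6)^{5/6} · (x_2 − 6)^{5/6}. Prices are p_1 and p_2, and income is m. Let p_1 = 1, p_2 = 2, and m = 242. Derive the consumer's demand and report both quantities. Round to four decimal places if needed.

Let x_1' = x_1−6, x_2' = x_2−6. MRS = x_2'/x_1' = p_1/p_2.
After buying the subsistence bundle (6, 6), a share 0.5 of the remaining income goes to x_1: x_1* = 6 + 0.5·(m − 6p_1 − 6p_2)/p_1.
Discretionary income = 242 − 6·1 − 6·2 = 224; x_1* = 6 + 0.5·224/1 = 118; x_2* = 6 + 0.5·224/2 = 62.

x_1* = 118, x_2* = 62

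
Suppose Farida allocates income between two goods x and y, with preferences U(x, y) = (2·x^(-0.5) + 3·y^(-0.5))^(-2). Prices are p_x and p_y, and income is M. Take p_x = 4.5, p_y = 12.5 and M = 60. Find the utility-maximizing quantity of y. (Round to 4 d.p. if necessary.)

y* = 3.1111

MRS = MU_x/MU_y = (2/3)·(y/x)^(1.5). Set equal to p_x/p_y.
Hence y/x = ((3/2)·p_x/p_y)^(1/(1.5)), i.e. raised to the 2/3 power.
Substitute y = (y/x)·x into the budget: x* = M/(p_x + p_y·(y/x)).
Numerically y/x = 0.663126, so x* = 60/(4.5 + 12.5·0.663126) = 4.6915 and y* = 0.663126·4.6915 = 3.1111.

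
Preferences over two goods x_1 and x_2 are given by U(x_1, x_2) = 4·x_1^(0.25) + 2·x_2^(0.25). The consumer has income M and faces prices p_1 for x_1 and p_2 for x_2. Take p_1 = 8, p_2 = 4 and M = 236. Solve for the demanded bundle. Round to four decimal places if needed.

x_1* = 19.6667, x_2* = 19.6667

MRS = MU_x_1/MU_x_2 = 2·(x_2/x_1)^(0.75). Set equal to p_1/p_2.
Hence x_2/x_1 = ((1/2)·p_1/p_2)^(1/(0.75)), i.e. raised to the 4/3 power.
Substitute x_2 = (x_2/x_1)·x_1 into the budget: x_1* = M/(p_1 + p_2·(x_2/x_1)).
Numerically x_2/x_1 = 1, so x_1* = 236/(8 + 4·1) = 19.6667 and x_2* = 1·19.6667 = 19.6667.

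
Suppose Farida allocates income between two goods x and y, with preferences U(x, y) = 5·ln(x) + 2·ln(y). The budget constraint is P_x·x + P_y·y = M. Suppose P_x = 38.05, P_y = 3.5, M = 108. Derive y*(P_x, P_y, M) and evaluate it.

The MRS is (5/2)·y/x. Set MRS = P_x/P_y.
Rearranging, P_y·y = (2/5)·P_x·x. Substituting into the budget gives P_x·x·(1 + (2/5)) = M.
Demand: x*(P_x,P_y,M) = 5/7·M/P_x and y* = 2/7·M/P_y.
At P_x=38.05, P_y=3.5, M=108: y* = 2/7·108/3.5 = 8.8163.

y* = 8.8163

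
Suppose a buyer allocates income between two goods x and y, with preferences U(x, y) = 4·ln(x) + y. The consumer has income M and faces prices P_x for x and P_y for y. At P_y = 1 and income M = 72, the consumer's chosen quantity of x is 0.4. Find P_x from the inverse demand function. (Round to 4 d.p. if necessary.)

MU_x = 4/x, MU_y = 1. Tangency: 4/x = P_x/P_y.
So x*(P_x,P_y) = 4·P_y/P_x, independent of income; and y* = (M − 4·P_y)/P_y.
Set x* = 0.4 in the demand function and solve for P_x: P_x = 10.

P_x = 10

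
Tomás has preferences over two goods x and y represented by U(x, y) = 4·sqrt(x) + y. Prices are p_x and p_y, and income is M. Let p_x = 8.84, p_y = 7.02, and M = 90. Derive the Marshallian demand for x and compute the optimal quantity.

Utility is quasi-linear in y; the FOC for x is 2/√x = p_x/p_y.
Solve: √x = 2·p_y/p_x, so x*(p_x,p_y) = (2·p_y/p_x)², and y* = (M − p_x·x*)/p_y.
Plugging in: x* = (2·7.02/8.84)² = 2.5225.

x* = 2.5225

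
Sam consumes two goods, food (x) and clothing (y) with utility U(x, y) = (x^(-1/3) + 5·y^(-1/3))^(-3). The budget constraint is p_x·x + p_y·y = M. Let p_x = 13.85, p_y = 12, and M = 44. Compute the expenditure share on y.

From the CES first-order condition, (1/5)·(y/x)^(4/3) = p_x/p_y.
Hence y/x = (5·p_x/p_y)^(1/(4/3)), i.e. raised to the 0.75 power.
Substitute y = (y/x)·x into the budget: x* = M/(p_x + p_y·(y/x)).
Numerically y/x = 3.723307, so x* = 44/(13.85 + 12·3.723307) = 0.7518 and y* = 3.723307·0.7518 = 2.799.
Expenditure on y: 12·2.799 = 33.5882; share = 0.7634.

share on y = 0.7634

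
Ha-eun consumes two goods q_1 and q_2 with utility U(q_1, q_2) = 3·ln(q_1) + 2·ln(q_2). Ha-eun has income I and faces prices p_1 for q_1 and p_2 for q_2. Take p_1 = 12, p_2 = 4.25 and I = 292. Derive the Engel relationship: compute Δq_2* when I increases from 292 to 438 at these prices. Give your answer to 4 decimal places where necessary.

Δq_2* = 13.7412

The MRS is (3/2)·q_2/q_1. Set MRS = p_1/p_2.
Rearranging, p_2·q_2 = (2/3)·p_1·q_1. Substituting into the budget gives p_1·q_1·(1 + (2/3)) = I.
Demand: q_1*(p_1,p_2,I) = 0.6·I/p_1 and q_2* = 0.4·I/p_2.
At p_1=12, p_2=4.25, I=292: q_2* = 0.4·292/4.25 = 27.4824.
At I' = 438: q_2* = 41.2235. Change: 41.2235 − 27.4824 = 13.7412.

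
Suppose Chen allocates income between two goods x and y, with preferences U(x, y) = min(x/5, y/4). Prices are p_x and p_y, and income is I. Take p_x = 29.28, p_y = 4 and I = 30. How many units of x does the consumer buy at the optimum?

x* = 0.9236

With perfect complements, no substitution: consume in ratio x:y = 5:4.
Budget: p_x·x + p_y·(4/5)·x = I, so (5·p_x + 4·p_y)·x = 5·I.
Demand: x*(p_x,p_y,I) = 5·I/(5·p_x + 4·p_y), y* = 4·I/(5·p_x + 4·p_y).
Here 5·29.28 + 4·4 = 162.4, giving x* = 0.9236.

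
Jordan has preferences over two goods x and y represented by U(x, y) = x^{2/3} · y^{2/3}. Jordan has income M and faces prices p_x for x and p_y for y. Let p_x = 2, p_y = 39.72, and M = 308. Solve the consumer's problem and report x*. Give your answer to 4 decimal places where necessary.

At p_x=2, p_y=39.72, M=308: x* = 0.5·308/2 = 77.

x* = 77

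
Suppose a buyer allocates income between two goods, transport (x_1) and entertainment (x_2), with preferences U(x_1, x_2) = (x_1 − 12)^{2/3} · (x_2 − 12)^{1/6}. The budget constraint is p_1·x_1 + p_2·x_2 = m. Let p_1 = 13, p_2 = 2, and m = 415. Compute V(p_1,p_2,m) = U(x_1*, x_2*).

V = 10.0459

Discretionary income = 415 − 12·13 − 12·2 = 235; x_1* = 12 + 0.8·235/13 = 26.4615; x_2* = 12 + 0.2·235/2 = 35.5.
Utility at the optimum: U(26.4615, 35.5) = 10.0459.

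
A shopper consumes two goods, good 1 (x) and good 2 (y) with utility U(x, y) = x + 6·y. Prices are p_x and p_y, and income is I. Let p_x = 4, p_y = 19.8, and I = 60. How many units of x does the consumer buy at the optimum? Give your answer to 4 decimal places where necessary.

Perfect substitutes: compare marginal utility per dollar. 1/p_x vs 6/p_y → 0.25 vs 0.303.
y gives more utility per dollar, so spend all income on y: y* = I/p_y, x* = 0.
Numerically: x* = 0, y* = 3.0303.

x* = 0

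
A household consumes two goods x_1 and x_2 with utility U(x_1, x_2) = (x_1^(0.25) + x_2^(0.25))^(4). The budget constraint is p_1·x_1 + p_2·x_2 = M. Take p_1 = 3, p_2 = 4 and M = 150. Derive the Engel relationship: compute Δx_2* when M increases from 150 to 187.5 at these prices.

MU_x_1 ∝ x_1^(-0.75), MU_x_2 ∝ x_2^(-0.75), so MRS = (x_2/x_1)^(0.75) = p_1/p_2.
Solve for the ratio: x_2/x_1 = [p_1/p_2]^(4/3).
With the ratio pinned down, the budget gives x_1* = M/(p_1 + p_2·(x_2/x_1)) and x_2* = (x_2/x_1)·x_1*.
Numerically x_2/x_1 = 0.68142, so x_1* = 150/(3 + 4·0.68142) = 26.1978 and x_2* = 0.68142·26.1978 = 17.8517.
At M' = 187.5: x_2* = 22.3146. Change: 22.3146 − 17.8517 = 4.4629.

Δx_2* = 4.4629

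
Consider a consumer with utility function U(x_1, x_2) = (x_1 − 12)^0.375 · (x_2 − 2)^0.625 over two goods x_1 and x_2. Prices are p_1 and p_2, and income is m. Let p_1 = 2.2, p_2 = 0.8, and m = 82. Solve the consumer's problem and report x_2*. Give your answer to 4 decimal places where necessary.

Let x_1' = x_1−12, x_2' = x_2−2. MRS = (3/5)·x_2'/x_1' = p_1/p_2.
After buying the subsistence bundle (12, 2), a share 0.375 of the remaining income goes to x_1: x_1* = 12 + 0.375·(m − 12p_1 − 2p_2)/p_1.
Discretionary income = 82 − 12·2.2 − 2·0.8 = 54; x_2* = 2 + 0.625·54/0.8 = 44.1875.

x_2* = 44.1875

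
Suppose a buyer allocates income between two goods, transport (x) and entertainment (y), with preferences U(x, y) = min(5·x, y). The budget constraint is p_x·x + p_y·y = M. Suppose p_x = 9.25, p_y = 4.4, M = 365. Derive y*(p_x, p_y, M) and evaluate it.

Leontief preferences: the optimum is at the kink where x/1 = y/5, i.e. y = 5·x.
Budget: p_x·x + p_y·5·x = M, so (p_x + 5·p_y)·x = M.
Demand: x*(p_x,p_y,M) = M/(p_x + 5·p_y), y* = 5·M/(p_x + 5·p_y).
Here 9.25 + 5·4.4 = 31.25, giving y* = 58.4.

y* = 58.4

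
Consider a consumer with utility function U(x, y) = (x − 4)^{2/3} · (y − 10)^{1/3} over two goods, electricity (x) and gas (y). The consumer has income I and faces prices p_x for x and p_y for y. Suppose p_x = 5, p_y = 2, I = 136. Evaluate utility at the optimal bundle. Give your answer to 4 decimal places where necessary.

Let x' = x−4, y' = y−10. MRS = 2·y'/x' = p_x/p_y.
After buying the subsistence bundle (4, 10), a share 2/3 of the remaining income goes to x: x* = 4 + 2/3·(I − 4p_x − 10p_y)/p_x.
Discretionary income = 136 − 4·5 − 10·2 = 96; x* = 4 + 2/3·96/5 = 16.8; y* = 10 + 1/3·96/2 = 26.
Utility at the optimum: U(16.8, 26) = 13.7884.

V = 13.7884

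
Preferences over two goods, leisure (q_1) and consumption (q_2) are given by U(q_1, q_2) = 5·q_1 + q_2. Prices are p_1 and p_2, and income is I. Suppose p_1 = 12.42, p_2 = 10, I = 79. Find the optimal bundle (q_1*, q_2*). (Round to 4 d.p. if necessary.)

q_1* = 6.3607, q_2* = 0

q_1 gives more utility per dollar, so spend all income on q_1: q_1* = I/p_1, q_2* = 0.
Numerically: q_1* = 6.3607, q_2* = 0.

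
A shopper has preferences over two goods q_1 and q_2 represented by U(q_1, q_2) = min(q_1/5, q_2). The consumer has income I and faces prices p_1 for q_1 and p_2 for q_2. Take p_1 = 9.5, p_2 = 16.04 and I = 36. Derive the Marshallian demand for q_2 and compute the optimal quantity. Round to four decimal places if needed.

Leontief preferences: the optimum is at the kink where q_1/5 = q_2/1, i.e. q_2 = (1/5)·q_1.
Budget: p_1·q_1 + p_2·(1/5)·q_1 = I, so (5·p_1 + p_2)·q_1 = 5·I.
Demand: q_1*(p_1,p_2,I) = 5·I/(5·p_1 + p_2), q_2* = I/(5·p_1 + p_2).
Here 5·9.5 + 16.04 = 63.54, giving q_2* = 0.5666.

q_2* = 0.5666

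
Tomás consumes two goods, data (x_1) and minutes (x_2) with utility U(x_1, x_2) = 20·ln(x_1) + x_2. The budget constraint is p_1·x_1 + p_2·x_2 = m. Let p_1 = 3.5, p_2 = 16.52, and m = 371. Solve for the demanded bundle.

x_1* = 94.4, x_2* = 2.4576

So x_1*(p_1,p_2) = 20·p_2/p_1, independent of income; and x_2* = (m − 20·p_2)/p_2.
At the given prices: x_1* = 20·16.52/3.5 = 94.4, and x_2* = 2.4576.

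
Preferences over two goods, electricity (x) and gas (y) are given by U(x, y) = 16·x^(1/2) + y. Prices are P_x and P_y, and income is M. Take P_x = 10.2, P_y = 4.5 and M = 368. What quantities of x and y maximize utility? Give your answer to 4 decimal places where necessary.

Thus x* = (8·P_y/P_x)² — independent of M — with the rest of income spent on y.
Plugging in: x* = (8·4.5/10.2)² = 12.4567, y* = 53.5425.

x* = 12.4567, y* = 53.5425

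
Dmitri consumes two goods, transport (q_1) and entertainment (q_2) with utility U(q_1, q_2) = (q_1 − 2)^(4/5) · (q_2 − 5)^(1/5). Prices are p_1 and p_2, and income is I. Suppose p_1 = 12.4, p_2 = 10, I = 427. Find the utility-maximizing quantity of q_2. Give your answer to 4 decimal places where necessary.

This is Cobb-Douglas in (q_1−2, q_2−5): tangency gives 0.8·p_2·(q_2−5) = 0.2·p_1·(q_1−2).
After buying the subsistence bundle (2, 5), a share 0.8 of the remaining income goes to q_1: q_1* = 2 + 0.8·(I − 2p_1 − 5p_2)/p_1.
Discretionary income = 427 − 2·12.4 − 5·10 = 352.2; q_2* = 5 + 0.2·352.2/10 = 12.044.

q_2* = 12.044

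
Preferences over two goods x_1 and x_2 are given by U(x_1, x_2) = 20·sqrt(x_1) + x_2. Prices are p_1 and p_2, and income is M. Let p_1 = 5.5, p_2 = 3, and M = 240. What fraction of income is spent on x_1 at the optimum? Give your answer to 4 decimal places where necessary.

share on x_1 = 0.6818

Set MRS = p_1/p_2: 10·x_1^(−1/2) = p_1/p_2.
Solve: √x_1 = 10·p_2/p_1, so x_1*(p_1,p_2) = (10·p_2/p_1)², and x_2* = (M − p_1·x_1*)/p_2.
Plugging in: x_1* = (10·3/5.5)² = 29.7521, x_2* = 25.4545.
Expenditure on x_1: 5.5·29.7521 = 163.6364; share = 0.6818.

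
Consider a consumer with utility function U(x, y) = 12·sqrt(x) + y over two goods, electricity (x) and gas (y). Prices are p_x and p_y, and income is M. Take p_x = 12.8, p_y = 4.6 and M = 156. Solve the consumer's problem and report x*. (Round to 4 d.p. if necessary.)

Utility is quasi-linear in y; the FOC for x is 6/√x = p_x/p_y.
Solve: √x = 6·p_y/p_x, so x*(p_x,p_y) = (6·p_y/p_x)², and y* = (M − p_x·x*)/p_y.
Plugging in: x* = (6·4.6/12.8)² = 4.6494.

x* = 4.6494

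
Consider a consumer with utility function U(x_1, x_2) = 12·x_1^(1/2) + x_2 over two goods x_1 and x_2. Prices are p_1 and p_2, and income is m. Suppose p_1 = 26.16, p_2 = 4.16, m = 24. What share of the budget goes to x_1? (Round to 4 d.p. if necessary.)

Set MRS = p_1/p_2: 6·x_1^(−1/2) = p_1/p_2.
Thus x_1* = (6·p_2/p_1)² — independent of m — with the rest of income spent on x_2.
Plugging in: x_1* = (6·4.16/26.16)² = 0.9104, x_2* = 0.0445.
Expenditure on x_1: 26.16·0.9104 = 23.815; share = 0.9923.

share on x_1 = 0.9923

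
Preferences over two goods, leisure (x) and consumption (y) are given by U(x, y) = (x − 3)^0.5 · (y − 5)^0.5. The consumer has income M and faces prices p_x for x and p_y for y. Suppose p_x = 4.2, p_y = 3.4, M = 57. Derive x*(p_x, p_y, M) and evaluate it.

x* = 6.2619

This is Cobb-Douglas in (x−3, y−5): tangency gives 0.5·p_y·(y−5) = 0.5·p_x·(x−3).
Substituting into the budget: x* = 3 + 0.5·(M − 3·p_x − 5·p_y)/p_x, and y* = 5 + 0.5·(…)/p_y.
Discretionary income = 57 − 3·4.2 − 5·3.4 = 27.4; x* = 3 + 0.5·27.4/4.2 = 6.2619.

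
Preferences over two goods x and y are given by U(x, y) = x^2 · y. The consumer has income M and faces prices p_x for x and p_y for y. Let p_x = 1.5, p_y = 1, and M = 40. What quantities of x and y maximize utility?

Tangency: MRS = 2·y/x = p_x/p_y.
So 2·p_y·y = p_x·x; combined with the budget, a share 2/3 of income goes to x.
Demand: x*(p_x,p_y,M) = 2/3·M/p_x and y* = 1/3·M/p_y.
At p_x=1.5, p_y=1, M=40: x* = 2/3·40/1.5 = 17.7778, y* = 13.3333.

x* = 17.7778, y* = 13.3333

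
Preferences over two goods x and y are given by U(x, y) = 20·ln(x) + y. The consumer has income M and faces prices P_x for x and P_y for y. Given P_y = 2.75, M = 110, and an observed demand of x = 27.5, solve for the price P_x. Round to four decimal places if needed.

MU_x = 20/x, MU_y = 1. Tangency: 20/x = P_x/P_y.
So x*(P_x,P_y) = 20·P_y/P_x, independent of income; and y* = (M − 20·P_y)/P_y.
Set x* = 27.5 in the demand function and solve for P_x: P_x = 2.

P_x = 2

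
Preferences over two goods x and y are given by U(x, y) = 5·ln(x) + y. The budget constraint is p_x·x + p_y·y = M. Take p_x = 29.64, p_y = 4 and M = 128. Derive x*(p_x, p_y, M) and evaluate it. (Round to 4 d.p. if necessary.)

MU_x = 5/x, MU_y = 1. Tangency: 5/x = p_x/p_y.
So x*(p_x,p_y) = 5·p_y/p_x, independent of income; and y* = (M − 5·p_y)/p_y.
At the given prices: x* = 5·4/29.64 = 0.6748.

x* = 0.6748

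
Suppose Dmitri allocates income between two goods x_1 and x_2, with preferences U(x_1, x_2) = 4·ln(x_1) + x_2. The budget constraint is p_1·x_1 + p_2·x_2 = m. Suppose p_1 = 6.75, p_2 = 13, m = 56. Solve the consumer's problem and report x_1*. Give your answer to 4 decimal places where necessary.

MU_x_1 = 4/x_1, MU_x_2 = 1. Tangency: 4/x_1 = p_1/p_2.
So x_1*(p_1,p_2) = 4·p_2/p_1, independent of income; and x_2* = (m − 4·p_2)/p_2.
At the given prices: x_1* = 4·13/6.75 = 7.7037.

x_1* = 7.7037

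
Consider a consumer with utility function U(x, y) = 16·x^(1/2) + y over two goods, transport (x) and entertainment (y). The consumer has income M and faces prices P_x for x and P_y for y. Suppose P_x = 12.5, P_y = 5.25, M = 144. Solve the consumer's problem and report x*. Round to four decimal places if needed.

x* = 11.2896

Utility is quasi-linear in y; the FOC for x is 8/√x = P_x/P_y.
Thus x* = (8·P_y/P_x)² — independent of M — with the rest of income spent on y.
Plugging in: x* = (8·5.25/12.5)² = 11.2896.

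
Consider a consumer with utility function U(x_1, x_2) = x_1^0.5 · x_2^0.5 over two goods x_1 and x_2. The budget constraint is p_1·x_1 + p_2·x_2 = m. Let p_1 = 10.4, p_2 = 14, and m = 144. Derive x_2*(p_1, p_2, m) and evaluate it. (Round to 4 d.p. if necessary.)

x_2* = 5.1429

Demand: x_1*(p_1,p_2,m) = 0.5·m/p_1 and x_2* = 0.5·m/p_2.
At p_1=10.4, p_2=14, m=144: x_2* = 0.5·144/14 = 5.1429.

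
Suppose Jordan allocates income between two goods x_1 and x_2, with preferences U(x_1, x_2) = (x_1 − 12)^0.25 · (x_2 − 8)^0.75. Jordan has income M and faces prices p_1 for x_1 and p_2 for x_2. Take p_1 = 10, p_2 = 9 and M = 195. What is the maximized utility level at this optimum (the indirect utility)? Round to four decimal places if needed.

V = 0.185

Let x_1' = x_1−12, x_2' = x_2−8. MRS = (1/3)·x_2'/x_1' = p_1/p_2.
After buying the subsistence bundle (12, 8), a share 0.25 of the remaining income goes to x_1: x_1* = 12 + 0.25·(M − 12p_1 − 8p_2)/p_1.
Discretionary income = 195 − 12·10 − 8·9 = 3; x_1* = 12 + 0.25·3/10 = 12.075; x_2* = 8 + 0.75·3/9 = 8.25.
Utility at the optimum: U(12.075, 8.25) = 0.185.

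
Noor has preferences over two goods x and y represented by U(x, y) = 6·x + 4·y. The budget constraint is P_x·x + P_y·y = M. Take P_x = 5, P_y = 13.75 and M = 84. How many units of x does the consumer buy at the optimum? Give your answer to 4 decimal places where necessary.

x* = 16.8

Linear utility — the consumer picks whichever good has higher MU/price: 6/5 = 1.2 vs 4/13.75 = 0.2909.
x gives more utility per dollar, so spend all income on x: x* = M/P_x, y* = 0.
Numerically: x* = 16.8, y* = 0.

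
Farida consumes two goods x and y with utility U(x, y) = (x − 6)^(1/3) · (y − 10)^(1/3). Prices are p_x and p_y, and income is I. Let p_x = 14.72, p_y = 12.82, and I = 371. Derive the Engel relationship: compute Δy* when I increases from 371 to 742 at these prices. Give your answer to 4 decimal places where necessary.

Let x' = x−6, y' = y−10. MRS = y'/x' = p_x/p_y.
Substituting into the budget: x* = 6 + 0.5·(I − 6·p_x − 10·p_y)/p_x, and y* = 10 + 0.5·(…)/p_y.
Discretionary income = 371 − 6·14.72 − 10·12.82 = 154.48; y* = 10 + 0.5·154.48/12.82 = 16.025.
At I' = 742: y* = 30.4945. Change: 30.4945 − 16.025 = 14.4696.

Δy* = 14.4696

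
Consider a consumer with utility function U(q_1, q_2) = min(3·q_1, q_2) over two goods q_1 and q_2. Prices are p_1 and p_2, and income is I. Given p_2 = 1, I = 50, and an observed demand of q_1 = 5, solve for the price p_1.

Leontief preferences: the optimum is at the kink where q_1/1 = q_2/3, i.e. q_2 = 3·q_1.
Budget: p_1·q_1 + p_2·3·q_1 = I, so (p_1 + 3·p_2)·q_1 = I.
Demand: q_1*(p_1,p_2,I) = I/(p_1 + 3·p_2), q_2* = 3·I/(p_1 + 3·p_2).
Set q_1* = 5 in the demand function and solve for p_1: p_1 = 7.

p_1 = 7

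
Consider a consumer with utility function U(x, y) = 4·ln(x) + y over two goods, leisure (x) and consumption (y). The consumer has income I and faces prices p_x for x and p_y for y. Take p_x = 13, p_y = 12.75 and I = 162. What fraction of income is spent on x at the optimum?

share on x = 0.3148

Set MRS = p_x/p_y: (4/x)/1 = p_x/p_y.
So x*(p_x,p_y) = 4·p_y/p_x, independent of income; and y* = (I − 4·p_y)/p_y.
At the given prices: x* = 4·12.75/13 = 3.9231, and y* = 8.7059.
Expenditure on x: 13·3.9231 = 51; share = 0.3148.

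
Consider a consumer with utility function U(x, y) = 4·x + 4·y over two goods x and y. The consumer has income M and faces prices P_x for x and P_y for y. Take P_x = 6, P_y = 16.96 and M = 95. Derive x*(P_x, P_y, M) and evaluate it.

x* = 15.8333

Linear utility — the consumer picks whichever good has higher MU/price: 4/6 = 0.6667 vs 4/16.96 = 0.2358.
x gives more utility per dollar, so spend all income on x: x* = M/P_x, y* = 0.
Numerically: x* = 15.8333, y* = 0.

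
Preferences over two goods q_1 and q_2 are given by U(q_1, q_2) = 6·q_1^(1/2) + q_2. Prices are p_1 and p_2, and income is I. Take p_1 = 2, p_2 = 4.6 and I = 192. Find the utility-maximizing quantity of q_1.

q_1* = 47.61

Utility is quasi-linear in q_2; the FOC for q_1 is 3/√q_1 = p_1/p_2.
Thus q_1* = (3·p_2/p_1)² — independent of I — with the rest of income spent on q_2.
Plugging in: q_1* = (3·4.6/2)² = 47.61.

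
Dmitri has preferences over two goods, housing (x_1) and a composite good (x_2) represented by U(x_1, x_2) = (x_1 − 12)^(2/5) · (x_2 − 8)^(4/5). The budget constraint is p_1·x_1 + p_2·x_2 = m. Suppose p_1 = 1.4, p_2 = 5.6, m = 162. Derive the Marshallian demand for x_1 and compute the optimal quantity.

Let x_1' = x_1−12, x_2' = x_2−8. MRS = (1/2)·x_2'/x_1' = p_1/p_2.
Substituting into the budget: x_1* = 12 + 1/3·(m − 12·p_1 − 8·p_2)/p_1, and x_2* = 8 + 2/3·(…)/p_2.
Discretionary income = 162 − 12·1.4 − 8·5.6 = 100.4; x_1* = 12 + 1/3·100.4/1.4 = 35.9048.

x_1* = 35.9048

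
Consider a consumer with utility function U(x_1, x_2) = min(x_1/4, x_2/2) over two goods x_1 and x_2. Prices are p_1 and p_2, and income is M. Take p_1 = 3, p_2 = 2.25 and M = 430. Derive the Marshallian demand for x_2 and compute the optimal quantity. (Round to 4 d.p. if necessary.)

Here 4·3 + 2·2.25 = 16.5, giving x_2* = 52.1212.

x_2* = 52.1212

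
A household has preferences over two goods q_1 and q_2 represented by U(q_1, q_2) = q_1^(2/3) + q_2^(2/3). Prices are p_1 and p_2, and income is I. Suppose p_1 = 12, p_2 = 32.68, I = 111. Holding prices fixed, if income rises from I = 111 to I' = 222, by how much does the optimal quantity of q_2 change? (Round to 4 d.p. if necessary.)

Numerically q_2/q_1 = 0.049511, so q_1* = 111/(12 + 32.68·0.049511) = 8.151 and q_2* = 0.049511·8.151 = 0.4036.
At I' = 222: q_2* = 0.8071. Change: 0.8071 − 0.4036 = 0.4036.

Δq_2* = 0.4036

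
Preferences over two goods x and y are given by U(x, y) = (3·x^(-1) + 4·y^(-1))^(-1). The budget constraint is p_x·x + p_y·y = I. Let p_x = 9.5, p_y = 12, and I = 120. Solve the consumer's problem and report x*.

x* = 5.4973

MRS = MU_x/MU_y = (3/4)·(y/x)^(2). Set equal to p_x/p_y.
Hence y/x = ((4/3)·p_x/p_y)^(1/(2)), i.e. raised to the 0.5 power.
Substitute y = (y/x)·x into the budget: x* = I/(p_x + p_y·(y/x)).
Numerically y/x = 1.027402, so x* = 120/(9.5 + 12·1.027402) = 5.4973.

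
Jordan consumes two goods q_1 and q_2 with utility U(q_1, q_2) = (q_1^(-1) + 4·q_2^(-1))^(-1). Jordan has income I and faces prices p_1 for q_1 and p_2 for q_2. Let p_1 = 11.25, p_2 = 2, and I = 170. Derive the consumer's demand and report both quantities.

MRS = MU_q_1/MU_q_2 = (1/4)·(q_2/q_1)^(2). Set equal to p_1/p_2.
Solve for the ratio: q_2/q_1 = [4·p_1/p_2]^(0.5).
Substitute q_2 = (q_2/q_1)·q_1 into the budget: q_1* = I/(p_1 + p_2·(q_2/q_1)).
Numerically q_2/q_1 = 4.743416, so q_1* = 170/(11.25 + 2·4.743416) = 8.198 and q_2* = 4.743416·8.198 = 38.8864.

q_1* = 8.198, q_2* = 38.8864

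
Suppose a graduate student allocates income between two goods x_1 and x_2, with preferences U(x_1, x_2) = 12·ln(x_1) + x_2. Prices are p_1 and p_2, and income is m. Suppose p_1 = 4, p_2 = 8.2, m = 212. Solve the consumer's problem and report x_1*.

x_1* = 24.6

Set MRS = p_1/p_2: (12/x_1)/1 = p_1/p_2.
So x_1*(p_1,p_2) = 12·p_2/p_1, independent of income; and x_2* = (m − 12·p_2)/p_2.
At the given prices: x_1* = 12·8.2/4 = 24.6.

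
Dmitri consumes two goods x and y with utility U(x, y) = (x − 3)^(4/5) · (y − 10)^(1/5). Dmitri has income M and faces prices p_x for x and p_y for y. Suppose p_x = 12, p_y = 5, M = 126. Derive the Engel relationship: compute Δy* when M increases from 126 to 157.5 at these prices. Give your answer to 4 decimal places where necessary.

This is Cobb-Douglas in (x−3, y−10): tangency gives 0.8·p_y·(y−10) = 0.2·p_x·(x−3).
After buying the subsistence bundle (3, 10), a share 0.8 of the remaining income goes to x: x* = 3 + 0.8·(M − 3p_x − 10p_y)/p_x.
Discretionary income = 126 − 3·12 − 10·5 = 40; y* = 10 + 0.2·40/5 = 11.6.
At M' = 157.5: y* = 12.86. Change: 12.86 − 11.6 = 1.26.

Δy* = 1.26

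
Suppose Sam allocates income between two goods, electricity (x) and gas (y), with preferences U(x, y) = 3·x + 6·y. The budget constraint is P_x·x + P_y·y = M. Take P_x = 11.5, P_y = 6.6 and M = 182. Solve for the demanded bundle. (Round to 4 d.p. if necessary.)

x* = 0, y* = 27.5758

Perfect substitutes: compare marginal utility per dollar. 3/P_x vs 6/P_y → 0.2609 vs 0.9091.
y gives more utility per dollar, so spend all income on y: y* = M/P_y, x* = 0.
Numerically: x* = 0, y* = 27.5758.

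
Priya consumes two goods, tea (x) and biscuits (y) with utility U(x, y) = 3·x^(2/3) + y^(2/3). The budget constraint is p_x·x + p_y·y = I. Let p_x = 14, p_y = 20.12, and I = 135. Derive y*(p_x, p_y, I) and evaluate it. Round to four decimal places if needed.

MRS = MU_x/MU_y = 3·(y/x)^(1/3). Set equal to p_x/p_y.
Solve for the ratio: y/x = [(1/3)·p_x/p_y]^(3).
With the ratio pinned down, the budget gives x* = I/(p_x + p_y·(y/x)) and y* = (y/x)·x*.
Numerically y/x = 0.012478, so x* = 135/(14 + 20.12·0.012478) = 9.473 and y* = 0.012478·9.473 = 0.1182.

y* = 0.1182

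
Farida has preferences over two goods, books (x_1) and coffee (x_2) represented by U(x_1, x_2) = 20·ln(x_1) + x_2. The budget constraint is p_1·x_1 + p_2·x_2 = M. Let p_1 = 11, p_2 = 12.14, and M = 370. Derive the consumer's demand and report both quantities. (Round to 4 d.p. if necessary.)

Set MRS = p_1/p_2: (20/x_1)/1 = p_1/p_2.
So x_1*(p_1,p_2) = 20·p_2/p_1, independent of income; and x_2* = (M − 20·p_2)/p_2.
At the given prices: x_1* = 20·12.14/11 = 22.0727, and x_2* = 10.4778.

x_1* = 22.0727, x_2* = 10.4778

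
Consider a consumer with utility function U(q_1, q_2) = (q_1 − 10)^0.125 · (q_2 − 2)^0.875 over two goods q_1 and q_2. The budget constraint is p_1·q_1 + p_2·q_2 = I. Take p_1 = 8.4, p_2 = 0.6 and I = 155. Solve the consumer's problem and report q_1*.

q_1* = 11.0387

MRS = (1/7)·(q_2−2)/(q_1−10). Tangency with p_1/p_2 gives q_2−2 = 7·(p_1/p_2)·(q_1−10).
After buying the subsistence bundle (10, 2), a share 0.125 of the remaining income goes to q_1: q_1* = 10 + 0.125·(I − 10p_1 − 2p_2)/p_1.
Discretionary income = 155 − 10·8.4 − 2·0.6 = 69.8; q_1* = 10 + 0.125·69.8/8.4 = 11.0387.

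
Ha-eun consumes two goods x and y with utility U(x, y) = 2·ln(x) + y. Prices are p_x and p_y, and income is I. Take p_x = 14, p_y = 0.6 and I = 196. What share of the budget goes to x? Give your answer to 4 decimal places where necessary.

MU_x = 2/x, MU_y = 1. Tangency: 2/x = p_x/p_y.
So x*(p_x,p_y) = 2·p_y/p_x, independent of income; and y* = (I − 2·p_y)/p_y.
At the given prices: x* = 2·0.6/14 = 0.0857, and y* = 324.6667.
Expenditure on x: 14·0.0857 = 1.2; share = 0.0061.

share on x = 0.0061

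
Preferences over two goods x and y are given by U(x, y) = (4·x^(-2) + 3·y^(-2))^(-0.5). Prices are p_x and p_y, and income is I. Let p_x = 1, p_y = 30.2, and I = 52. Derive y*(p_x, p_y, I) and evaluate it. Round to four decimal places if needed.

Substitute y = (y/x)·x into the budget: x* = I/(p_x + p_y·(y/x)).
Numerically y/x = 0.291755, so x* = 52/(1 + 30.2·0.291755) = 5.3002 and y* = 0.291755·5.3002 = 1.5464.

y* = 1.5464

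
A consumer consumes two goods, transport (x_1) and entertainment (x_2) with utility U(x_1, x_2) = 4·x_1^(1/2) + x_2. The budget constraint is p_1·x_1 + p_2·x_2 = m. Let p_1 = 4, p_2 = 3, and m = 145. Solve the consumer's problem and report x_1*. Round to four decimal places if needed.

Set MRS = p_1/p_2: 2·x_1^(−1/2) = p_1/p_2.
Solve: √x_1 = 2·p_2/p_1, so x_1*(p_1,p_2) = (2·p_2/p_1)², and x_2* = (m − p_1·x_1*)/p_2.
Plugging in: x_1* = (2·3/4)² = 2.25.

x_1* = 2.25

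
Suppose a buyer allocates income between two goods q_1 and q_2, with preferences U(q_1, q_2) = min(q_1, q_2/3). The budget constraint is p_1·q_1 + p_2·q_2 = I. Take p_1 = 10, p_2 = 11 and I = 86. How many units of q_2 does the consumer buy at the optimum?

q_2* = 6

With perfect complements, no substitution: consume in ratio q_1:q_2 = 1:3.
Budget: p_1·q_1 + p_2·3·q_1 = I, so (p_1 + 3·p_2)·q_1 = I.
Demand: q_1*(p_1,p_2,I) = I/(p_1 + 3·p_2), q_2* = 3·I/(p_1 + 3·p_2).
Here 10 + 3·11 = 43, giving q_2* = 6.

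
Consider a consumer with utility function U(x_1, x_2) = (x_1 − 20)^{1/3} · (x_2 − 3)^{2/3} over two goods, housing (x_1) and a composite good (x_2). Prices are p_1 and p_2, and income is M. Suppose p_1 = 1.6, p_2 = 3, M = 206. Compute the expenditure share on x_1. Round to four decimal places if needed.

share on x_1 = 0.4223

This is Cobb-Douglas in (x_1−20, x_2−3): tangency gives 1/3·p_2·(x_2−3) = 2/3·p_1·(x_1−20).
Substituting into the budget: x_1* = 20 + 1/3·(M − 20·p_1 − 3·p_2)/p_1, and x_2* = 3 + 2/3·(…)/p_2.
Discretionary income = 206 − 20·1.6 − 3·3 = 165; x_1* = 20 + 1/3·165/1.6 = 54.375; x_2* = 3 + 2/3·165/3 = 39.6667.
Expenditure on x_1: 1.6·54.375 = 87; share = 0.4223.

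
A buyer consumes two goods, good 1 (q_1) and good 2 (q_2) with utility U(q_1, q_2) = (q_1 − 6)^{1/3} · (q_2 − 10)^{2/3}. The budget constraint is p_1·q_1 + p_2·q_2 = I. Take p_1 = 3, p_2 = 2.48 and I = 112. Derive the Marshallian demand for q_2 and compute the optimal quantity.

MRS = (1/2)·(q_2−10)/(q_1−6). Tangency with p_1/p_2 gives q_2−10 = 2·(p_1/p_2)·(q_1−6).
After buying the subsistence bundle (6, 10), a share 1/3 of the remaining income goes to q_1: q_1* = 6 + 1/3·(I − 6p_1 − 10p_2)/p_1.
Discretionary income = 112 − 6·3 − 10·2.48 = 69.2; q_2* = 10 + 2/3·69.2/2.48 = 28.6022.

q_2* = 28.6022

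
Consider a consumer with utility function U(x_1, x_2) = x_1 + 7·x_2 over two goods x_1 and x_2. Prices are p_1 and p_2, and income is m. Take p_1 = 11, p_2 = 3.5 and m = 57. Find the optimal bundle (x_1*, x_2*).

x_1* = 0, x_2* = 16.2857

Perfect substitutes: compare marginal utility per dollar. 1/p_1 vs 7/p_2 → 0.0909 vs 2.
x_2 gives more utility per dollar, so spend all income on x_2: x_2* = m/p_2, x_1* = 0.
Numerically: x_1* = 0, x_2* = 16.2857.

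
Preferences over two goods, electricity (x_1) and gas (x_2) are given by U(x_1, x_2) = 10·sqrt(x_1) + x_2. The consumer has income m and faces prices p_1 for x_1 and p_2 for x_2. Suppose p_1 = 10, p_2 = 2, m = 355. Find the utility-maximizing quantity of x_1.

x_1* = 1

Utility is quasi-linear in x_2; the FOC for x_1 is 5/√x_1 = p_1/p_2.
Thus x_1* = (5·p_2/p_1)² — independent of m — with the rest of income spent on x_2.
Plugging in: x_1* = (5·2/10)² = 1.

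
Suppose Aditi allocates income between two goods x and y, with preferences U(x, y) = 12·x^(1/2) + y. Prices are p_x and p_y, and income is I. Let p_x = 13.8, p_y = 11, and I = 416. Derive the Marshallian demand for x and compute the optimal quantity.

x* = 22.8733

Utility is quasi-linear in y; the FOC for x is 6/√x = p_x/p_y.
Thus x* = (6·p_y/p_x)² — independent of I — with the rest of income spent on y.
Plugging in: x* = (6·11/13.8)² = 22.8733.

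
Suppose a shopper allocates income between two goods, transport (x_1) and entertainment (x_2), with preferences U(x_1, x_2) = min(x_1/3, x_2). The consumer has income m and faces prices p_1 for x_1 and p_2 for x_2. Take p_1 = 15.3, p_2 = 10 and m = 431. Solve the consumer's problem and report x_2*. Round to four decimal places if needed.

x_2* = 7.7102

Demand: x_1*(p_1,p_2,m) = 3·m/(3·p_1 + p_2), x_2* = m/(3·p_1 + p_2).
Here 3·15.3 + 10 = 55.9, giving x_2* = 7.7102.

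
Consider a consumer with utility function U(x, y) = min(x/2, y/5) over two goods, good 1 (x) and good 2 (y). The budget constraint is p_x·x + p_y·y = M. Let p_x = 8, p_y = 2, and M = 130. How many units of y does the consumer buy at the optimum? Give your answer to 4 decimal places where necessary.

y* = 25

Demand: x*(p_x,p_y,M) = 2·M/(2·p_x + 5·p_y), y* = 5·M/(2·p_x + 5·p_y).
Here 2·8 + 5·2 = 26, giving y* = 25.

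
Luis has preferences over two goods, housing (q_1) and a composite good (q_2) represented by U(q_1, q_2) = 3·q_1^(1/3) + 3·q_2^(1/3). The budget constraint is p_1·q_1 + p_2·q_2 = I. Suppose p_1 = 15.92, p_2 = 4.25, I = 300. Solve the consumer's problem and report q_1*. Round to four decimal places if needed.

Substitute q_2 = (q_2/q_1)·q_1 into the budget: q_1* = I/(p_1 + p_2·(q_2/q_1)).
Numerically q_2/q_1 = 7.249886, so q_1* = 300/(15.92 + 4.25·7.249886) = 6.4196.

q_1* = 6.4196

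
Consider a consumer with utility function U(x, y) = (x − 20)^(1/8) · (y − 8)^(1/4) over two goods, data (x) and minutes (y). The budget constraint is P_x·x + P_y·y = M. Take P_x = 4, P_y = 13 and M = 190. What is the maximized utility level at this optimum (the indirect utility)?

This is Cobb-Douglas in (x−20, y−8): tangency gives 0.125·P_y·(y−8) = 0.25·P_x·(x−20).
After buying the subsistence bundle (20, 8), a share 1/3 of the remaining income goes to x: x* = 20 + 1/3·(M − 20P_x − 8P_y)/P_x.
Discretionary income = 190 − 20·4 − 8·13 = 6; x* = 20 + 1/3·6/4 = 20.5; y* = 8 + 2/3·6/13 = 8.3077.
Utility at the optimum: U(20.5, 8.3077) = 0.683.

V = 0.683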